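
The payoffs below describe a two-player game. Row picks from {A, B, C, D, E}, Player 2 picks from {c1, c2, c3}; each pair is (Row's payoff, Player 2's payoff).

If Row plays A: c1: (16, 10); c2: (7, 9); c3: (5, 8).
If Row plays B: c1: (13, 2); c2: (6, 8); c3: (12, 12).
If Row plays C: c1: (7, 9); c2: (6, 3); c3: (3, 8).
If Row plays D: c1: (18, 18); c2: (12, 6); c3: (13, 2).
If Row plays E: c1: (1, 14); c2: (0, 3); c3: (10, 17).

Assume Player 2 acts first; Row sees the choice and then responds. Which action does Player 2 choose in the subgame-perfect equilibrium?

Backward induction with Player 2 moving first.
- c1: BR = D, leader payoff 18.
- c2: BR = D, leader payoff 6.
- c3: BR = D, leader payoff 2.
Among 18, 6, 2, the best is 18 at c1. Subgame-perfect outcome: (D, c1) with payoffs (18, 18).

c1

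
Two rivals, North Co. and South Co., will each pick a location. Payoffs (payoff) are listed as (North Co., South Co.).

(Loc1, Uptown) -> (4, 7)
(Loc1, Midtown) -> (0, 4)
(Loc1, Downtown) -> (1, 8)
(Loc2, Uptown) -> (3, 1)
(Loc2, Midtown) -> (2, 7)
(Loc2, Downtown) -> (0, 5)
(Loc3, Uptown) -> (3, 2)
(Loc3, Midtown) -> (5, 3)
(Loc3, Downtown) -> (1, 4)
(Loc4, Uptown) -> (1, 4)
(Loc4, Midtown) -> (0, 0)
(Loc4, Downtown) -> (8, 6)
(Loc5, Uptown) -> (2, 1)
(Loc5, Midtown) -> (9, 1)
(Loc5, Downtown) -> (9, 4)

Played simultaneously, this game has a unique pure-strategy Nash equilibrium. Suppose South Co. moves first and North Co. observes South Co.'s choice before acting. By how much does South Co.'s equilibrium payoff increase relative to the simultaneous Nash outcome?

3

Backward induction with South Co. moving first.
- Uptown: BR = Loc1, leader payoff 7.
- Midtown: BR = Loc5, leader payoff 1.
- Downtown: BR = Loc5, leader payoff 4.
South Co.'s induced payoffs are 7, 1, 4, so South Co. commits to Uptown. Subgame-perfect outcome: (Loc1, Uptown) with payoffs (4, 7).
For the simultaneous game, intersect best replies.
North Co.'s best replies: Uptown→Loc1; Midtown→Loc5; Downtown→Loc5.
South Co.'s best replies: Loc1→Downtown; Loc2→Midtown; Loc3→Downtown; Loc4→Downtown; Loc5→Downtown.
Only (Loc5, Downtown) has each player best-responding; Nash payoffs (9, 4).
South Co.'s commitment gain: 7 − 4 = 3.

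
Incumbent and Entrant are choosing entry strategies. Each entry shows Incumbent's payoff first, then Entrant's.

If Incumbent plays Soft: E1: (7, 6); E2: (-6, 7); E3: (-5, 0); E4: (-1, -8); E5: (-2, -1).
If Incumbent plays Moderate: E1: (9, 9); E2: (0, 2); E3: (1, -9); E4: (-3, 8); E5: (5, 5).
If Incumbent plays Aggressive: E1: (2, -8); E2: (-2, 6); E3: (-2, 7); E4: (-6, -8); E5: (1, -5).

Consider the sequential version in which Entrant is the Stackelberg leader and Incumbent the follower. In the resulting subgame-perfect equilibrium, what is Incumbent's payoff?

9

Work backward from Incumbent's decision.
- E1: Incumbent compares 7, 9, 2 and picks Moderate; Entrant would get 9.
- E2: Incumbent compares -6, 0, -2 and picks Moderate; Entrant would get 2.
- E3: Incumbent compares -5, 1, -2 and picks Moderate; Entrant would get -9.
- E4: Incumbent compares -1, -3, -6 and picks Soft; Entrant would get -8.
- E5: Incumbent compares -2, 5, 1 and picks Moderate; Entrant would get 5.
Maximizing over 9, 2, -9, -8, 5, Entrant chooses E1. Subgame-perfect outcome: (Moderate, E1) with payoffs (9, 9).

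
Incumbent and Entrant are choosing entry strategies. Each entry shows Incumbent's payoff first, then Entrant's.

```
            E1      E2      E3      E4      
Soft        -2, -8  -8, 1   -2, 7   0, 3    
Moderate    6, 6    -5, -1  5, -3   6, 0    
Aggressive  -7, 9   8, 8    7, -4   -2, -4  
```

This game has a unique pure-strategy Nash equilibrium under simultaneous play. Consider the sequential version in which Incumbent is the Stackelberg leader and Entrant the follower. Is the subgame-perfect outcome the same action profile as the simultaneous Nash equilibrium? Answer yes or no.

Backward induction with Incumbent moving first.
- Soft → Entrant plays E3 (best of -8, 1, 7, 3); Incumbent gets -2.
- Moderate → Entrant plays E1 (best of 6, -1, -3, 0); Incumbent gets 6.
- Aggressive → Entrant plays E1 (best of 9, 8, -4, -4); Incumbent gets -7.
Maximizing over -2, 6, -7, Incumbent chooses Moderate. Subgame-perfect outcome: (Moderate, E1) with payoffs (6, 6).
For the simultaneous game, intersect best replies.
Incumbent's best replies: E1→Moderate; E2→Aggressive; E3→Aggressive; E4→Moderate.
Entrant's best replies: Soft→E3; Moderate→E1; Aggressive→E1.
The unique mutual best reply is (Moderate, E1), giving (6, 6).
Sequential outcome (Moderate, E1) coincides with the Nash profile (Moderate, E1).

yes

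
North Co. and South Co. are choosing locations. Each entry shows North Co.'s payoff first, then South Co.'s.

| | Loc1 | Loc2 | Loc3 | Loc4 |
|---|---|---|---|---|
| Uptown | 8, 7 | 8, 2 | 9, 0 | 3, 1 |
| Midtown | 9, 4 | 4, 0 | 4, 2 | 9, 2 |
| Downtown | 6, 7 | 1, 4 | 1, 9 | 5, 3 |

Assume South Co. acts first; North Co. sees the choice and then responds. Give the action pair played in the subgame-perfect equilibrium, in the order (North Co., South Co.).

Work backward from North Co.'s decision.
- Loc1: BR = Midtown, leader payoff 4.
- Loc2: BR = Uptown, leader payoff 2.
- Loc3: BR = Uptown, leader payoff 0.
- Loc4: BR = Midtown, leader payoff 2.
Among 4, 2, 0, 2, the best is 4 at Loc1. Subgame-perfect outcome: (Midtown, Loc1) with payoffs (9, 4).

(Midtown, Loc1)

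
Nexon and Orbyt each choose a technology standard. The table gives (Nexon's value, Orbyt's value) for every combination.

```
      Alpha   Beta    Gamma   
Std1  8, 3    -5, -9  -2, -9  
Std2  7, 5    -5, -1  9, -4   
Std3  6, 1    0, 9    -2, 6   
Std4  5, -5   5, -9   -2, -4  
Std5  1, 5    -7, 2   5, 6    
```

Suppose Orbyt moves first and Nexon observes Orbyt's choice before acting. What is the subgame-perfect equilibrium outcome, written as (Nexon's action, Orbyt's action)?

Solve by backward induction (Orbyt leads).
- Alpha → Nexon plays Std1 (best of 8, 7, 6, 5, 1); Orbyt gets 3.
- Beta → Nexon plays Std4 (best of -5, -5, 0, 5, -7); Orbyt gets -9.
- Gamma → Nexon plays Std2 (best of -2, 9, -2, -2, 5); Orbyt gets -4.
Among 3, -9, -4, the best is 3 at Alpha. Subgame-perfect outcome: (Std1, Alpha) with payoffs (8, 3).

(Std1, Alpha)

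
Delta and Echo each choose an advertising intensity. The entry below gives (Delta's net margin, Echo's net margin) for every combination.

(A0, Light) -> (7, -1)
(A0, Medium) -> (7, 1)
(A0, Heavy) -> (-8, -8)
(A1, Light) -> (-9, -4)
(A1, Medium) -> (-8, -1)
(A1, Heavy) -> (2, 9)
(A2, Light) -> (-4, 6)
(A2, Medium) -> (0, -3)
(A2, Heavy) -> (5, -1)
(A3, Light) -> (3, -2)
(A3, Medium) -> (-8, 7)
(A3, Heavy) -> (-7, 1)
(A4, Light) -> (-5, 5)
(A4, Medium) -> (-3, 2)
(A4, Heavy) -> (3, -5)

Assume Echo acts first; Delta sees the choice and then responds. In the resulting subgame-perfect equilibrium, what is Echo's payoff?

Delta best-responds to each possible Echo move:
- Light → Delta plays A0 (best of 7, -9, -4, 3, -5); Echo gets -1.
- Medium → Delta plays A0 (best of 7, -8, 0, -8, -3); Echo gets 1.
- Heavy → Delta plays A2 (best of -8, 2, 5, -7, 3); Echo gets -1.
Among -1, 1, -1, the best is 1 at Medium. Subgame-perfect outcome: (A0, Medium) with payoffs (7, 1).

1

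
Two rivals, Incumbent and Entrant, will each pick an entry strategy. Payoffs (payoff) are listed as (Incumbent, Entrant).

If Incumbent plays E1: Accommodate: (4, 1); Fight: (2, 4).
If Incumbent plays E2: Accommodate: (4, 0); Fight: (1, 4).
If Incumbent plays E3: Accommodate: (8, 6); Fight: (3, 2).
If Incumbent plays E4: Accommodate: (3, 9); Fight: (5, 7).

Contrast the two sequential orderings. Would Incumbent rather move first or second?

If Incumbent leads: Entrant's best replies are E1→Fight, E2→Fight, E3→Accommodate, E4→Accommodate; Incumbent's induced payoffs 2, 1, 8, 3; outcome (E3, Accommodate), payoffs (8, 6).
If Entrant leads: Incumbent's best replies are Accommodate→E3, Fight→E4; Entrant's induced payoffs 6, 7; outcome (E4, Fight), payoffs (5, 7).
Incumbent gets 8 moving first and 5 moving second, so Incumbent prefers to move first.

first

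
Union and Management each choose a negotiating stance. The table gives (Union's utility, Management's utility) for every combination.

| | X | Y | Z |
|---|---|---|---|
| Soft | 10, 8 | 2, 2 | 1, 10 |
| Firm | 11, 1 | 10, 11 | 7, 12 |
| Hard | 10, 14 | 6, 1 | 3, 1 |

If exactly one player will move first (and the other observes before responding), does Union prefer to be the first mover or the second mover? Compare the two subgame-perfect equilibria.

If Union leads: Management's best replies are Soft→Z, Firm→Z, Hard→X; Union's induced payoffs 1, 7, 10; outcome (Hard, X), payoffs (10, 14).
If Management leads: Union's best replies are X→Firm, Y→Firm, Z→Firm; Management's induced payoffs 1, 11, 12; outcome (Firm, Z), payoffs (7, 12).
Union gets 10 moving first and 7 moving second, so Union prefers to move first.

first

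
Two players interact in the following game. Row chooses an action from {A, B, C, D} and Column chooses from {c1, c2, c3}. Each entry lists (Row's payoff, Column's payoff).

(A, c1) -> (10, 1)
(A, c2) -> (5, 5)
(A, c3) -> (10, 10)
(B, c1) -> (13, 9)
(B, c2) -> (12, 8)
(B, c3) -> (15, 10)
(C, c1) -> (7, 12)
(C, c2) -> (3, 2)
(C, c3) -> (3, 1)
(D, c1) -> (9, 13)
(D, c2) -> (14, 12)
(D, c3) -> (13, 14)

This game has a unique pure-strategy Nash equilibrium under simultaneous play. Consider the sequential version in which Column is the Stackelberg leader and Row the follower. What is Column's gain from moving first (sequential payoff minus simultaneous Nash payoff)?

2

Work backward from Row's decision.
- c1: Row compares 10, 13, 7, 9 and picks B; Column would get 9.
- c2: Row compares 5, 12, 3, 14 and picks D; Column would get 12.
- c3: Row compares 10, 15, 3, 13 and picks B; Column would get 10.
Among 9, 12, 10, the best is 12 at c2. Subgame-perfect outcome: (D, c2) with payoffs (14, 12).
Under simultaneous play:
Row's best replies: c1→B; c2→D; c3→B.
Column's best replies: A→c3; B→c3; C→c1; D→c3.
Only (B, c3) has each player best-responding; Nash payoffs (15, 10).
Column's commitment gain: 12 − 10 = 2.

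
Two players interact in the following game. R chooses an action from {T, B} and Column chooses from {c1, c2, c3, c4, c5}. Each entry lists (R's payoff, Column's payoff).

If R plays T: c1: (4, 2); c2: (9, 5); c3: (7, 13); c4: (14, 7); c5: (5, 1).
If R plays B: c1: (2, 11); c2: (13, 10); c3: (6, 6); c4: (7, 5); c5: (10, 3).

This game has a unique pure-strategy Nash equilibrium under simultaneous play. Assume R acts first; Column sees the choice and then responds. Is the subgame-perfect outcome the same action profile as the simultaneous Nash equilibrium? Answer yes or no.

Backward induction with R moving first.
- T → Column plays c3 (best of 2, 5, 13, 7, 1); R gets 7.
- B → Column plays c1 (best of 11, 10, 6, 5, 3); R gets 2.
R's induced payoffs are 7, 2, so R commits to T. Subgame-perfect outcome: (T, c3) with payoffs (7, 13).
Under simultaneous play:
R's best replies: c1→T; c2→B; c3→T; c4→T; c5→B.
Column's best replies: T→c3; B→c1.
Only (T, c3) has each player best-responding; Nash payoffs (7, 13).
Sequential outcome (T, c3) coincides with the Nash profile (T, c3).

yes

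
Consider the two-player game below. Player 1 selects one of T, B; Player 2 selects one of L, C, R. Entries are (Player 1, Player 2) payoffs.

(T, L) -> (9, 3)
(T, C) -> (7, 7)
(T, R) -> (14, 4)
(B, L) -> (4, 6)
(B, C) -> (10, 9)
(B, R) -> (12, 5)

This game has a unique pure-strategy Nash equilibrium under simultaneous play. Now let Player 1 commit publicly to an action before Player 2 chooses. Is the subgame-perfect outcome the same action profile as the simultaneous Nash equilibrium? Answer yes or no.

yes

Work backward from Player 2's decision.
- T: Player 2 compares 3, 7, 4 and picks C; Player 1 would get 7.
- B: Player 2 compares 6, 9, 5 and picks C; Player 1 would get 10.
Maximizing over 7, 10, Player 1 chooses B. Subgame-perfect outcome: (B, C) with payoffs (10, 9).
Now find the simultaneous Nash equilibrium.
Player 1's best replies: L→T; C→B; R→T.
Player 2's best replies: T→C; B→C.
The unique mutual best reply is (B, C), giving (10, 9).
Sequential outcome (B, C) coincides with the Nash profile (B, C).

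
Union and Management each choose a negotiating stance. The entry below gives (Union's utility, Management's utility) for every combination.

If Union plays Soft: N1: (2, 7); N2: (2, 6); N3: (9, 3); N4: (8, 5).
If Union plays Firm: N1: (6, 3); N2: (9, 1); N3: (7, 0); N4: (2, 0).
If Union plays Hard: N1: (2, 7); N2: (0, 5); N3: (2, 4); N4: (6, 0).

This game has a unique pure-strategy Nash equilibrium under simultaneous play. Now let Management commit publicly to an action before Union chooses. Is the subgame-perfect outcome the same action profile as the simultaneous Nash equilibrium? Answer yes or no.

no

Solve by backward induction (Management leads).
- N1: BR = Firm, leader payoff 3.
- N2: BR = Firm, leader payoff 1.
- N3: BR = Soft, leader payoff 3.
- N4: BR = Soft, leader payoff 5.
Management's induced payoffs are 3, 1, 3, 5, so Management commits to N4. Subgame-perfect outcome: (Soft, N4) with payoffs (8, 5).
Now find the simultaneous Nash equilibrium.
Union's best replies: N1→Firm; N2→Firm; N3→Soft; N4→Soft.
Management's best replies: Soft→N1; Firm→N1; Hard→N1.
The unique mutual best reply is (Firm, N1), giving (6, 3).
Sequential outcome (Soft, N4) differs from the Nash profile (Firm, N1).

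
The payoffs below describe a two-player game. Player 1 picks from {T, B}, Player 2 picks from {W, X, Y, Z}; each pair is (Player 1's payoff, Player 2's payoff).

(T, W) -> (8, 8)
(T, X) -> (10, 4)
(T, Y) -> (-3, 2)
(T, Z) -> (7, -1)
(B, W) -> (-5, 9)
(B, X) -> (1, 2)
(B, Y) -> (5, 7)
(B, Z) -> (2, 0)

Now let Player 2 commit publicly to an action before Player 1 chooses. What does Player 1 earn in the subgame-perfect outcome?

8

Work backward from Player 1's decision.
- W: BR = T, leader payoff 8.
- X: BR = T, leader payoff 4.
- Y: BR = B, leader payoff 7.
- Z: BR = T, leader payoff -1.
Among 8, 4, 7, -1, the best is 8 at W. Subgame-perfect outcome: (T, W) with payoffs (8, 8).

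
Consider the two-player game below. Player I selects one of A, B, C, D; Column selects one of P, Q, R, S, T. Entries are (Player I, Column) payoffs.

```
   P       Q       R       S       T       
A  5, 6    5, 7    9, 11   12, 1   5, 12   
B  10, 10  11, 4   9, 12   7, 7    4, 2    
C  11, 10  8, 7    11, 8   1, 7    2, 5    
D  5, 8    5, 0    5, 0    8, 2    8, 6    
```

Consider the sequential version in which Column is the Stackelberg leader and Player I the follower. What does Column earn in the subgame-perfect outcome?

Player I best-responds to each possible Column move:
- P: BR = C, leader payoff 10.
- Q: BR = B, leader payoff 4.
- R: BR = C, leader payoff 8.
- S: BR = A, leader payoff 1.
- T: BR = D, leader payoff 6.
Column's induced payoffs are 10, 4, 8, 1, 6, so Column commits to P. Subgame-perfect outcome: (C, P) with payoffs (11, 10).

10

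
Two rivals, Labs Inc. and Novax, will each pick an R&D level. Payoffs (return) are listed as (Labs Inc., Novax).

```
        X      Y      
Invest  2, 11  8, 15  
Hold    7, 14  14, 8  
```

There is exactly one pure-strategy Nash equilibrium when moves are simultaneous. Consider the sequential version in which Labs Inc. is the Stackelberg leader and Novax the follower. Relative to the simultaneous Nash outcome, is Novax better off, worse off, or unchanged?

better off

Backward induction with Labs Inc. moving first.
- Invest → Novax plays Y (best of 11, 15); Labs Inc. gets 8.
- Hold → Novax plays X (best of 14, 8); Labs Inc. gets 7.
Maximizing over 8, 7, Labs Inc. chooses Invest. Subgame-perfect outcome: (Invest, Y) with payoffs (8, 15).
Under simultaneous play:
Labs Inc.'s best replies: X→Hold; Y→Hold.
Novax's best replies: Invest→Y; Hold→X.
The unique mutual best reply is (Hold, X), giving (7, 14).
Novax earns 15 sequentially versus 14 at the Nash outcome: better off.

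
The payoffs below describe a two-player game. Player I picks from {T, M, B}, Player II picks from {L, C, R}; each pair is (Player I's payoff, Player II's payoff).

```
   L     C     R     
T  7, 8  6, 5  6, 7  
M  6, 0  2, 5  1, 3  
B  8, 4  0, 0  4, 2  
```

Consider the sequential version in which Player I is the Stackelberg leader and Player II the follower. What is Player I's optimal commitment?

Backward induction with Player I moving first.
- T: Player II compares 8, 5, 7 and picks L; Player I would get 7.
- M: Player II compares 0, 5, 3 and picks C; Player I would get 2.
- B: Player II compares 4, 0, 2 and picks L; Player I would get 8.
Player I's induced payoffs are 7, 2, 8, so Player I commits to B. Subgame-perfect outcome: (B, L) with payoffs (8, 4).

B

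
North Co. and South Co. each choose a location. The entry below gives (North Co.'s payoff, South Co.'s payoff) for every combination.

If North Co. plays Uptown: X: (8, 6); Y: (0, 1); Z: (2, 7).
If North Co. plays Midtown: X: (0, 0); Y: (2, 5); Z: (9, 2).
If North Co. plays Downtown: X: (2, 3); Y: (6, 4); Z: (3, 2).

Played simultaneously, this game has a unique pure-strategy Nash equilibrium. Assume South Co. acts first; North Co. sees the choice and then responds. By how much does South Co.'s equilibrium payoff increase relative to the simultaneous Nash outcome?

Solve by backward induction (South Co. leads).
- X → North Co. plays Uptown (best of 8, 0, 2); South Co. gets 6.
- Y → North Co. plays Downtown (best of 0, 2, 6); South Co. gets 4.
- Z → North Co. plays Midtown (best of 2, 9, 3); South Co. gets 2.
Maximizing over 6, 4, 2, South Co. chooses X. Subgame-perfect outcome: (Uptown, X) with payoffs (8, 6).
Under simultaneous play:
North Co.'s best replies: X→Uptown; Y→Downtown; Z→Midtown.
South Co.'s best replies: Uptown→Z; Midtown→Y; Downtown→Y.
The unique mutual best reply is (Downtown, Y), giving (6, 4).
South Co.'s commitment gain: 6 − 4 = 2.

2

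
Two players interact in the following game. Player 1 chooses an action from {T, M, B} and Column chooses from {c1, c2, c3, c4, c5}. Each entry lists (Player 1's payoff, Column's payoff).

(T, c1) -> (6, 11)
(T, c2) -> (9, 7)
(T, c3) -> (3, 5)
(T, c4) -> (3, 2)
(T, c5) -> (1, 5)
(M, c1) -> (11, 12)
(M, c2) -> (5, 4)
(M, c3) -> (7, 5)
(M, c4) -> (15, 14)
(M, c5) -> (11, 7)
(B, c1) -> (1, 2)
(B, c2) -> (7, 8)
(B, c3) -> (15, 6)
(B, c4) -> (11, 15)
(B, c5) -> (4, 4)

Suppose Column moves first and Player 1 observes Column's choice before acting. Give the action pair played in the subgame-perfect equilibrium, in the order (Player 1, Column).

(M, c4)

Backward induction with Column moving first.
- c1 → Player 1 plays M (best of 6, 11, 1); Column gets 12.
- c2 → Player 1 plays T (best of 9, 5, 7); Column gets 7.
- c3 → Player 1 plays B (best of 3, 7, 15); Column gets 6.
- c4 → Player 1 plays M (best of 3, 15, 11); Column gets 14.
- c5 → Player 1 plays M (best of 1, 11, 4); Column gets 7.
Column's induced payoffs are 12, 7, 6, 14, 7, so Column commits to c4. Subgame-perfect outcome: (M, c4) with payoffs (15, 14).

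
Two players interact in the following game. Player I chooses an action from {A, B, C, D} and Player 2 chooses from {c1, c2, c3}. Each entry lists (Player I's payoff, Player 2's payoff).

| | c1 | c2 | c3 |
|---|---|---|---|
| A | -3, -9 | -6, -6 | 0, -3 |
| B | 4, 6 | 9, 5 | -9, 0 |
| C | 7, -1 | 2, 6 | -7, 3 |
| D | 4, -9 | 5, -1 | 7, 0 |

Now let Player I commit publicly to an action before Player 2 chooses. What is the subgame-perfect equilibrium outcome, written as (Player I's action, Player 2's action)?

Backward induction with Player I moving first.
- A → Player 2 plays c3 (best of -9, -6, -3); Player I gets 0.
- B → Player 2 plays c1 (best of 6, 5, 0); Player I gets 4.
- C → Player 2 plays c2 (best of -1, 6, 3); Player I gets 2.
- D → Player 2 plays c3 (best of -9, -1, 0); Player I gets 7.
Among 0, 4, 2, 7, the best is 7 at D. Subgame-perfect outcome: (D, c3) with payoffs (7, 0).

(D, c3)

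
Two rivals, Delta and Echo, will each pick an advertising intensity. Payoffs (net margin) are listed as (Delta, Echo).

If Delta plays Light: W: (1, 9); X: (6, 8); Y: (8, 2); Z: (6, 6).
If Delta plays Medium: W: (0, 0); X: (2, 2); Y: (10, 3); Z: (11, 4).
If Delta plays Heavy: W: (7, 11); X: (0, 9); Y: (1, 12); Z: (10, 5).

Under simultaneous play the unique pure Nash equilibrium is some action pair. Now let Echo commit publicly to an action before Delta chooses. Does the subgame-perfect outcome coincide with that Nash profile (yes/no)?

no

Delta best-responds to each possible Echo move:
- W: Delta compares 1, 0, 7 and picks Heavy; Echo would get 11.
- X: Delta compares 6, 2, 0 and picks Light; Echo would get 8.
- Y: Delta compares 8, 10, 1 and picks Medium; Echo would get 3.
- Z: Delta compares 6, 11, 10 and picks Medium; Echo would get 4.
Echo's induced payoffs are 11, 8, 3, 4, so Echo commits to W. Subgame-perfect outcome: (Heavy, W) with payoffs (7, 11).
Now find the simultaneous Nash equilibrium.
Delta's best replies: W→Heavy; X→Light; Y→Medium; Z→Medium.
Echo's best replies: Light→W; Medium→Z; Heavy→Y.
Only (Medium, Z) has each player best-responding; Nash payoffs (11, 4).
Sequential outcome (Heavy, W) differs from the Nash profile (Medium, Z).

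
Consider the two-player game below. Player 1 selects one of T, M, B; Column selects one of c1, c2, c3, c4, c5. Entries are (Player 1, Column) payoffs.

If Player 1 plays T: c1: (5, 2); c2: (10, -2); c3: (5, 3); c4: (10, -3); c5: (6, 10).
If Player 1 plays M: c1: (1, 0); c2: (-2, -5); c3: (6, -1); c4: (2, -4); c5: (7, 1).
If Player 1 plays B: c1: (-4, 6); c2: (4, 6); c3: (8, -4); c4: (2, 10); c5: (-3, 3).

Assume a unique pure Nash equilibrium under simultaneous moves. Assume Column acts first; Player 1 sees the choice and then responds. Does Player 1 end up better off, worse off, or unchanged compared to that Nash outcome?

worse off

Solve by backward induction (Column leads).
- c1: Player 1 compares 5, 1, -4 and picks T; Column would get 2.
- c2: Player 1 compares 10, -2, 4 and picks T; Column would get -2.
- c3: Player 1 compares 5, 6, 8 and picks B; Column would get -4.
- c4: Player 1 compares 10, 2, 2 and picks T; Column would get -3.
- c5: Player 1 compares 6, 7, -3 and picks M; Column would get 1.
Among 2, -2, -4, -3, 1, the best is 2 at c1. Subgame-perfect outcome: (T, c1) with payoffs (5, 2).
Under simultaneous play:
Player 1's best replies: c1→T; c2→T; c3→B; c4→T; c5→M.
Column's best replies: T→c5; M→c5; B→c4.
The unique mutual best reply is (M, c5), giving (7, 1).
Player 1 earns 5 sequentially versus 7 at the Nash outcome: worse off.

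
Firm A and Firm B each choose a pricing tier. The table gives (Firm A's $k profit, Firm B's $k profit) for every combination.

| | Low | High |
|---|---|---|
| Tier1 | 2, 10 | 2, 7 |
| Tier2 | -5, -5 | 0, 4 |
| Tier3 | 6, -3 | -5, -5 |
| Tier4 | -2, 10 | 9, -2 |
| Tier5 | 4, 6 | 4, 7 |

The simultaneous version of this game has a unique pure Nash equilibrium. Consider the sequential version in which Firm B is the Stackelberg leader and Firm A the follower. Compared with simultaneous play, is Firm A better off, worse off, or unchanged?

better off

Solve by backward induction (Firm B leads).
- Low: BR = Tier3, leader payoff -3.
- High: BR = Tier4, leader payoff -2.
Maximizing over -3, -2, Firm B chooses High. Subgame-perfect outcome: (Tier4, High) with payoffs (9, -2).
Now find the simultaneous Nash equilibrium.
Firm A's best replies: Low→Tier3; High→Tier4.
Firm B's best replies: Tier1→Low; Tier2→High; Tier3→Low; Tier4→Low; Tier5→High.
The unique mutual best reply is (Tier3, Low), giving (6, -3).
Firm A earns 9 sequentially versus 6 at the Nash outcome: better off.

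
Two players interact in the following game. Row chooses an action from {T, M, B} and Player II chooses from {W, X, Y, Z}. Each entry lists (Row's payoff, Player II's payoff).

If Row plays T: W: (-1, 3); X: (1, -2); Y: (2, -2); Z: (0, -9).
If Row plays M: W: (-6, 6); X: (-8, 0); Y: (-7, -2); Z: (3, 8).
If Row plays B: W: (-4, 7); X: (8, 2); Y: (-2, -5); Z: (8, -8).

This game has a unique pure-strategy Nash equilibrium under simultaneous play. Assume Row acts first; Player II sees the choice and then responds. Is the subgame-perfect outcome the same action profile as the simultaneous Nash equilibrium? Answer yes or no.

Work backward from Player II's decision.
- T: Player II compares 3, -2, -2, -9 and picks W; Row would get -1.
- M: Player II compares 6, 0, -2, 8 and picks Z; Row would get 3.
- B: Player II compares 7, 2, -5, -8 and picks W; Row would get -4.
Maximizing over -1, 3, -4, Row chooses M. Subgame-perfect outcome: (M, Z) with payoffs (3, 8).
Now find the simultaneous Nash equilibrium.
Row's best replies: W→T; X→B; Y→T; Z→B.
Player II's best replies: T→W; M→Z; B→W.
The unique mutual best reply is (T, W), giving (-1, 3).
Sequential outcome (M, Z) differs from the Nash profile (T, W).

no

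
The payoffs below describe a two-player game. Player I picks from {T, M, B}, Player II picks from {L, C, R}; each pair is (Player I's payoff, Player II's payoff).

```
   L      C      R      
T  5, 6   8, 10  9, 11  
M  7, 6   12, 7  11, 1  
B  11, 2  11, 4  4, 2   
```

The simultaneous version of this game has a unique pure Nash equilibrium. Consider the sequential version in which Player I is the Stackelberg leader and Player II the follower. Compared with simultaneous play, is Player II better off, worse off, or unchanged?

unchanged

Backward induction with Player I moving first.
- T: Player II compares 6, 10, 11 and picks R; Player I would get 9.
- M: Player II compares 6, 7, 1 and picks C; Player I would get 12.
- B: Player II compares 2, 4, 2 and picks C; Player I would get 11.
Maximizing over 9, 12, 11, Player I chooses M. Subgame-perfect outcome: (M, C) with payoffs (12, 7).
Now find the simultaneous Nash equilibrium.
Player I's best replies: L→B; C→M; R→M.
Player II's best replies: T→R; M→C; B→C.
Only (M, C) has each player best-responding; Nash payoffs (12, 7).
Player II earns 7 sequentially versus 7 at the Nash outcome: unchanged.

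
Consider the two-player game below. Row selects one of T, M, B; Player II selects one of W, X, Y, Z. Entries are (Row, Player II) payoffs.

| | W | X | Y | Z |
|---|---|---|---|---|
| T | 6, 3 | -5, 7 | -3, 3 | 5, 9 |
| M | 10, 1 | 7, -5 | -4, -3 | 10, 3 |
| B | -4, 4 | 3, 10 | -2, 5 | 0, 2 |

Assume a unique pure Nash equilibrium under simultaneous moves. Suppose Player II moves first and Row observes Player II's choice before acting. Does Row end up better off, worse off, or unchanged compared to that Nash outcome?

worse off

Solve by backward induction (Player II leads).
- W → Row plays M (best of 6, 10, -4); Player II gets 1.
- X → Row plays M (best of -5, 7, 3); Player II gets -5.
- Y → Row plays B (best of -3, -4, -2); Player II gets 5.
- Z → Row plays M (best of 5, 10, 0); Player II gets 3.
Maximizing over 1, -5, 5, 3, Player II chooses Y. Subgame-perfect outcome: (B, Y) with payoffs (-2, 5).
Under simultaneous play:
Row's best replies: W→M; X→M; Y→B; Z→M.
Player II's best replies: T→Z; M→Z; B→X.
Only (M, Z) has each player best-responding; Nash payoffs (10, 3).
Row earns -2 sequentially versus 10 at the Nash outcome: worse off.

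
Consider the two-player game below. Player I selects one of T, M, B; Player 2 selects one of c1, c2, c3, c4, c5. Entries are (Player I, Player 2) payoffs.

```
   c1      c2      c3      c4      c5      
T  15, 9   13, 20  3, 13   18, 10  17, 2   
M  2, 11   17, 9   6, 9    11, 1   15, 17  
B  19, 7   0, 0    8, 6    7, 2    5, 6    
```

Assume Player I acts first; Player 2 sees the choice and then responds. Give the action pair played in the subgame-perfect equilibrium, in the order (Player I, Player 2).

(B, c1)

Player 2 best-responds to each possible Player I move:
- T → Player 2 plays c2 (best of 9, 20, 13, 10, 2); Player I gets 13.
- M → Player 2 plays c5 (best of 11, 9, 9, 1, 17); Player I gets 15.
- B → Player 2 plays c1 (best of 7, 0, 6, 2, 6); Player I gets 19.
Player I's induced payoffs are 13, 15, 19, so Player I commits to B. Subgame-perfect outcome: (B, c1) with payoffs (19, 7).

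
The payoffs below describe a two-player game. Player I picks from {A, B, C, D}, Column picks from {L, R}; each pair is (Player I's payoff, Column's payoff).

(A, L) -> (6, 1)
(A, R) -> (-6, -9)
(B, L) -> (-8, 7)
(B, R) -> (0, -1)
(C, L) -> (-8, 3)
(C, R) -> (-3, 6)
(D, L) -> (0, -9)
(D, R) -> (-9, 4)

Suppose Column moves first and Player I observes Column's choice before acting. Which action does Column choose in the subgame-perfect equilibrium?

L

Backward induction with Column moving first.
- L: Player I compares 6, -8, -8, 0 and picks A; Column would get 1.
- R: Player I compares -6, 0, -3, -9 and picks B; Column would get -1.
Maximizing over 1, -1, Column chooses L. Subgame-perfect outcome: (A, L) with payoffs (6, 1).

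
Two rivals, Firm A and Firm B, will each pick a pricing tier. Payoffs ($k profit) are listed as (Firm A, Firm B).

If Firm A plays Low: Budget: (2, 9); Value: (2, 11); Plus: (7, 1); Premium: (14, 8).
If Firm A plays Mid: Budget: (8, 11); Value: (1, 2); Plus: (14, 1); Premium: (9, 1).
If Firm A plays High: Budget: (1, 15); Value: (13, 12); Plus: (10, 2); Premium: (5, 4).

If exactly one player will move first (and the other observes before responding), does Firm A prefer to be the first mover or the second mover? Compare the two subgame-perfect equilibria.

second

If Firm A leads: Firm B's best replies are Low→Value, Mid→Budget, High→Budget; Firm A's induced payoffs 2, 8, 1; outcome (Mid, Budget), payoffs (8, 11).
If Firm B leads: Firm A's best replies are Budget→Mid, Value→High, Plus→Mid, Premium→Low; Firm B's induced payoffs 11, 12, 1, 8; outcome (High, Value), payoffs (13, 12).
Firm A gets 8 moving first and 13 moving second, so Firm A prefers to move second.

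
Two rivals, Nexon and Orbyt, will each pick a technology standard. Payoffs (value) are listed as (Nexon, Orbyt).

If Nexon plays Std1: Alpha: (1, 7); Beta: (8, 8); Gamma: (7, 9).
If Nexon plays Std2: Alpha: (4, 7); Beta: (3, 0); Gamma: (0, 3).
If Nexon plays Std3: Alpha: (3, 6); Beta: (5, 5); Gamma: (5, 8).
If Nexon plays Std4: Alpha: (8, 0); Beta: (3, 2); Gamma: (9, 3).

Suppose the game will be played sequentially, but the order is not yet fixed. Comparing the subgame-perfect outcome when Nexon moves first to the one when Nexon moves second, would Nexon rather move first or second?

If Nexon leads: Orbyt's best replies are Std1→Gamma, Std2→Alpha, Std3→Gamma, Std4→Gamma; Nexon's induced payoffs 7, 4, 5, 9; outcome (Std4, Gamma), payoffs (9, 3).
If Orbyt leads: Nexon's best replies are Alpha→Std4, Beta→Std1, Gamma→Std4; Orbyt's induced payoffs 0, 8, 3; outcome (Std1, Beta), payoffs (8, 8).
Nexon gets 9 moving first and 8 moving second, so Nexon prefers to move first.

first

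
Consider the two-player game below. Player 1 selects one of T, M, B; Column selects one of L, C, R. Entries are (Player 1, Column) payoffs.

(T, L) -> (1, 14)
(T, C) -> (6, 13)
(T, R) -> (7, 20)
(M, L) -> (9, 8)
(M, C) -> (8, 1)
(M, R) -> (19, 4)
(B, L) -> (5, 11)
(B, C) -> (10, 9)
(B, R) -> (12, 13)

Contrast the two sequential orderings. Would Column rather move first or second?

If Player 1 leads: Column's best replies are T→R, M→L, B→R; Player 1's induced payoffs 7, 9, 12; outcome (B, R), payoffs (12, 13).
If Column leads: Player 1's best replies are L→M, C→B, R→M; Column's induced payoffs 8, 9, 4; outcome (B, C), payoffs (10, 9).
Column gets 9 moving first and 13 moving second, so Column prefers to move second.

second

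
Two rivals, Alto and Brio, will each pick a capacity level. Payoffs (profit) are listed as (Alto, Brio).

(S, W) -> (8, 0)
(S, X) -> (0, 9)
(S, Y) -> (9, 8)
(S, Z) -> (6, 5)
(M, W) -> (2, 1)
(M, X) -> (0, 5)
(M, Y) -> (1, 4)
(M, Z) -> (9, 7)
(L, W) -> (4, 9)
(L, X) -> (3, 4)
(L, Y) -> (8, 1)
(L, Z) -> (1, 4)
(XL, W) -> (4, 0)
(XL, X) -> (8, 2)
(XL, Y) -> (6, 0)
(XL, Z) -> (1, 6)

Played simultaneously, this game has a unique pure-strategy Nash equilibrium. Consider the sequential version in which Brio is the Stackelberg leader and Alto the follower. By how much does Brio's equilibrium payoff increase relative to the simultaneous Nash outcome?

1

Work backward from Alto's decision.
- W: Alto compares 8, 2, 4, 4 and picks S; Brio would get 0.
- X: Alto compares 0, 0, 3, 8 and picks XL; Brio would get 2.
- Y: Alto compares 9, 1, 8, 6 and picks S; Brio would get 8.
- Z: Alto compares 6, 9, 1, 1 and picks M; Brio would get 7.
Maximizing over 0, 2, 8, 7, Brio chooses Y. Subgame-perfect outcome: (S, Y) with payoffs (9, 8).
Under simultaneous play:
Alto's best replies: W→S; X→XL; Y→S; Z→M.
Brio's best replies: S→X; M→Z; L→W; XL→Z.
Only (M, Z) has each player best-responding; Nash payoffs (9, 7).
Brio's commitment gain: 8 − 7 = 1.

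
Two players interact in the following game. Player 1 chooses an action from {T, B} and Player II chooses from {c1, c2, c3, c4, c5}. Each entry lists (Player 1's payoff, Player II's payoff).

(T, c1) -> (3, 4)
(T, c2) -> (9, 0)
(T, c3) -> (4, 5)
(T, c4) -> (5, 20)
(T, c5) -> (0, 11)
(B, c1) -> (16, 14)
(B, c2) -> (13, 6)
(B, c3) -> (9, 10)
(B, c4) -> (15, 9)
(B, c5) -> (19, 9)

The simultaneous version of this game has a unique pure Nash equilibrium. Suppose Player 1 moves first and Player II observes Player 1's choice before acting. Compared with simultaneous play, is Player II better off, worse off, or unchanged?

Work backward from Player II's decision.
- T → Player II plays c4 (best of 4, 0, 5, 20, 11); Player 1 gets 5.
- B → Player II plays c1 (best of 14, 6, 10, 9, 9); Player 1 gets 16.
Among 5, 16, the best is 16 at B. Subgame-perfect outcome: (B, c1) with payoffs (16, 14).
Under simultaneous play:
Player 1's best replies: c1→B; c2→B; c3→B; c4→B; c5→B.
Player II's best replies: T→c4; B→c1.
Only (B, c1) has each player best-responding; Nash payoffs (16, 14).
Player II earns 14 sequentially versus 14 at the Nash outcome: unchanged.

unchanged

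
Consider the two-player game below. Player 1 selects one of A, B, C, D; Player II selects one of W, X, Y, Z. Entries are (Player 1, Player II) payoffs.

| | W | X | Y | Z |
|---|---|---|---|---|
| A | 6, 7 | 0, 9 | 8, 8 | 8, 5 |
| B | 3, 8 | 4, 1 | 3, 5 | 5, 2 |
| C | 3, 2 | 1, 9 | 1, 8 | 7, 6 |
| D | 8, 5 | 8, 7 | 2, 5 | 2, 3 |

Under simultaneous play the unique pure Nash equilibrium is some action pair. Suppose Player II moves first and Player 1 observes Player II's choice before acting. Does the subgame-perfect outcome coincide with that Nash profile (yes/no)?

no

Player 1 best-responds to each possible Player II move:
- W → Player 1 plays D (best of 6, 3, 3, 8); Player II gets 5.
- X → Player 1 plays D (best of 0, 4, 1, 8); Player II gets 7.
- Y → Player 1 plays A (best of 8, 3, 1, 2); Player II gets 8.
- Z → Player 1 plays A (best of 8, 5, 7, 2); Player II gets 5.
Player II's induced payoffs are 5, 7, 8, 5, so Player II commits to Y. Subgame-perfect outcome: (A, Y) with payoffs (8, 8).
For the simultaneous game, intersect best replies.
Player 1's best replies: W→D; X→D; Y→A; Z→A.
Player II's best replies: A→X; B→W; C→X; D→X.
The unique mutual best reply is (D, X), giving (8, 7).
Sequential outcome (A, Y) differs from the Nash profile (D, X).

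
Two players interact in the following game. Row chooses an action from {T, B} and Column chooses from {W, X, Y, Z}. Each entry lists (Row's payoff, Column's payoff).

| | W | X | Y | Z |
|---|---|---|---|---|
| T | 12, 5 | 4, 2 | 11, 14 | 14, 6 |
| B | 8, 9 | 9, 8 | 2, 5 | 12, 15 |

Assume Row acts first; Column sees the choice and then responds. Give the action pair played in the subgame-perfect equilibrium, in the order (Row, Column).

(B, Z)

Solve by backward induction (Row leads).
- T → Column plays Y (best of 5, 2, 14, 6); Row gets 11.
- B → Column plays Z (best of 9, 8, 5, 15); Row gets 12.
Maximizing over 11, 12, Row chooses B. Subgame-perfect outcome: (B, Z) with payoffs (12, 15).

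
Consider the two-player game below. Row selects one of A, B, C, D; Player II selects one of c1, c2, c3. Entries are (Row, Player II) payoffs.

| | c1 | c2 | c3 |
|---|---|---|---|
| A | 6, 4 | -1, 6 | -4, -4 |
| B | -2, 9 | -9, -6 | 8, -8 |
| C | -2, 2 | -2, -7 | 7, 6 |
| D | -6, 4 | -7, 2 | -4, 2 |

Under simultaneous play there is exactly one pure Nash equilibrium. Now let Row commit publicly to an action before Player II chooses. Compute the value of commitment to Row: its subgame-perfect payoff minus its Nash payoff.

Player II best-responds to each possible Row move:
- A: Player II compares 4, 6, -4 and picks c2; Row would get -1.
- B: Player II compares 9, -6, -8 and picks c1; Row would get -2.
- C: Player II compares 2, -7, 6 and picks c3; Row would get 7.
- D: Player II compares 4, 2, 2 and picks c1; Row would get -6.
Maximizing over -1, -2, 7, -6, Row chooses C. Subgame-perfect outcome: (C, c3) with payoffs (7, 6).
Under simultaneous play:
Row's best replies: c1→A; c2→A; c3→B.
Player II's best replies: A→c2; B→c1; C→c3; D→c1.
Only (A, c2) has each player best-responding; Nash payoffs (-1, 6).
Row's commitment gain: 7 − -1 = 8.

8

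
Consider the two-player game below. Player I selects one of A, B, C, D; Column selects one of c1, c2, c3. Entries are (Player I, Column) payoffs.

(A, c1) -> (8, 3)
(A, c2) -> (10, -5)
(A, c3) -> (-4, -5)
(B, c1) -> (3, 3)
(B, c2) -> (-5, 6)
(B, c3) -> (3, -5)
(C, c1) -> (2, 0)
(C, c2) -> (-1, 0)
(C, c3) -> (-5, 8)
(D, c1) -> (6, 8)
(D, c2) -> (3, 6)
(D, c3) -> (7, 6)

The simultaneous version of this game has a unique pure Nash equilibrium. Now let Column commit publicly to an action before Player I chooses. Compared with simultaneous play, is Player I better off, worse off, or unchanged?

Player I best-responds to each possible Column move:
- c1: BR = A, leader payoff 3.
- c2: BR = A, leader payoff -5.
- c3: BR = D, leader payoff 6.
Maximizing over 3, -5, 6, Column chooses c3. Subgame-perfect outcome: (D, c3) with payoffs (7, 6).
Now find the simultaneous Nash equilibrium.
Player I's best replies: c1→A; c2→A; c3→D.
Column's best replies: A→c1; B→c2; C→c3; D→c1.
The unique mutual best reply is (A, c1), giving (8, 3).
Player I earns 7 sequentially versus 8 at the Nash outcome: worse off.

worse off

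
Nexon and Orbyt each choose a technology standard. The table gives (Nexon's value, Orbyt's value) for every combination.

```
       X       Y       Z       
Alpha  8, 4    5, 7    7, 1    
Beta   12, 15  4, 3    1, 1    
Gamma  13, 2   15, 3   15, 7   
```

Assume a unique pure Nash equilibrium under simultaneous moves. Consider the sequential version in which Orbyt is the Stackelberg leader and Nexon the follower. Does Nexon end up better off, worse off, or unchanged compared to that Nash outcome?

unchanged

Work backward from Nexon's decision.
- X: Nexon compares 8, 12, 13 and picks Gamma; Orbyt would get 2.
- Y: Nexon compares 5, 4, 15 and picks Gamma; Orbyt would get 3.
- Z: Nexon compares 7, 1, 15 and picks Gamma; Orbyt would get 7.
Among 2, 3, 7, the best is 7 at Z. Subgame-perfect outcome: (Gamma, Z) with payoffs (15, 7).
Now find the simultaneous Nash equilibrium.
Nexon's best replies: X→Gamma; Y→Gamma; Z→Gamma.
Orbyt's best replies: Alpha→Y; Beta→X; Gamma→Z.
Only (Gamma, Z) has each player best-responding; Nash payoffs (15, 7).
Nexon earns 15 sequentially versus 15 at the Nash outcome: unchanged.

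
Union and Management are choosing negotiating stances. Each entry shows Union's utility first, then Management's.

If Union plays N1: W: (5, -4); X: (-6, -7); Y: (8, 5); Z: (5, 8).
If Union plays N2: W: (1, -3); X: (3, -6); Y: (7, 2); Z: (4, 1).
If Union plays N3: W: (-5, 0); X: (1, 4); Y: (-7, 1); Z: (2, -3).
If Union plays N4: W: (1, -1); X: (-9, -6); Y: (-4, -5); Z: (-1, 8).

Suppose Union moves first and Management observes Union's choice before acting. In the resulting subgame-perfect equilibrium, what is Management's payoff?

Solve by backward induction (Union leads).
- N1 → Management plays Z (best of -4, -7, 5, 8); Union gets 5.
- N2 → Management plays Y (best of -3, -6, 2, 1); Union gets 7.
- N3 → Management plays X (best of 0, 4, 1, -3); Union gets 1.
- N4 → Management plays Z (best of -1, -6, -5, 8); Union gets -1.
Maximizing over 5, 7, 1, -1, Union chooses N2. Subgame-perfect outcome: (N2, Y) with payoffs (7, 2).

2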